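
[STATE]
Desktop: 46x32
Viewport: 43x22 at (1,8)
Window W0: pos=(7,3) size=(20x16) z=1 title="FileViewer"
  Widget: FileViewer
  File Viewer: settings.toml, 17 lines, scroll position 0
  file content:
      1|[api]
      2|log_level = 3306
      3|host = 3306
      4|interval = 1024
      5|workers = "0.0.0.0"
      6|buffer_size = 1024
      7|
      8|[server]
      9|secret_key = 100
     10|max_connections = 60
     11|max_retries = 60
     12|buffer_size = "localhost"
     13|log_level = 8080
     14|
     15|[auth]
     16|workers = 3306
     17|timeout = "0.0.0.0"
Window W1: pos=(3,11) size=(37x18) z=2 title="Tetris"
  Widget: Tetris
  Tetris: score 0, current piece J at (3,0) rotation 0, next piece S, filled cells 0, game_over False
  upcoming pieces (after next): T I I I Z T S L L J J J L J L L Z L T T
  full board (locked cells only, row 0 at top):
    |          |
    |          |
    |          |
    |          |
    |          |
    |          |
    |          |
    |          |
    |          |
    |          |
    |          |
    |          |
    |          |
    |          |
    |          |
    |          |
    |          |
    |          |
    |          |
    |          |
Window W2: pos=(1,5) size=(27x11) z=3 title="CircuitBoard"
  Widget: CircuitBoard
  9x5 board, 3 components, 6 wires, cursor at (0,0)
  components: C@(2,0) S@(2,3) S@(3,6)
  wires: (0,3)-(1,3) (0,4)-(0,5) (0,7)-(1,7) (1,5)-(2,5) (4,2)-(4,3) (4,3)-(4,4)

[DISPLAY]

┃   0 1 2 3 4 5 6 7 8     ┃                
┃0  [.]          ·   · ─ ·┃                
┃                │        ┃                
┃1               ·       ·┃━━━━━━━━━━━┓    
┃                        │┃           ┃    
┃2   C           S       ·┃───────────┨    
┃                         ┃           ┃    
┗━━━━━━━━━━━━━━━━━━━━━━━━━┛           ┃    
  ┃          │░░                      ┃    
  ┃          │                        ┃    
  ┃          │                        ┃    
  ┃          │                        ┃    
  ┃          │Score:                  ┃    
  ┃          │0                       ┃    
  ┃          │                        ┃    
  ┃          │                        ┃    
  ┃          │                        ┃    
  ┃          │                        ┃    
  ┃          │                        ┃    
  ┃          │                        ┃    
  ┗━━━━━━━━━━━━━━━━━━━━━━━━━━━━━━━━━━━┛    
                                           


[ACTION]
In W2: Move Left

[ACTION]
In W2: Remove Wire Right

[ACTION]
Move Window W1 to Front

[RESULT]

┃   0 1 2 3 4 5 6 7 8     ┃                
┃0  [.]          ·   · ─ ·┃                
┃                │        ┃                
┃1┏━━━━━━━━━━━━━━━━━━━━━━━━━━━━━━━━━━━┓    
┃ ┃ Tetris                            ┃    
┃2┠───────────────────────────────────┨    
┃ ┃          │Next:                   ┃    
┗━┃          │ ░░                     ┃    
  ┃          │░░                      ┃    
  ┃          │                        ┃    
  ┃          │                        ┃    
  ┃          │                        ┃    
  ┃          │Score:                  ┃    
  ┃          │0                       ┃    
  ┃          │                        ┃    
  ┃          │                        ┃    
  ┃          │                        ┃    
  ┃          │                        ┃    
  ┃          │                        ┃    
  ┃          │                        ┃    
  ┗━━━━━━━━━━━━━━━━━━━━━━━━━━━━━━━━━━━┛    
                                           


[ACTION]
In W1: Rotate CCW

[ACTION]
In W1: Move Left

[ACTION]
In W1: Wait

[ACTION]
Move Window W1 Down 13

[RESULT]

┃   0 1 2 3 4 5 6 7 8     ┃                
┃0  [.]          ·   · ─ ·┃                
┃                │        ┃                
┃1               ·       ·┃                
┃                        │┃                
┃2   C           S       ·┃                
┃ ┏━━━━━━━━━━━━━━━━━━━━━━━━━━━━━━━━━━━┓    
┗━┃ Tetris                            ┃    
  ┠───────────────────────────────────┨    
  ┃          │Next:                   ┃    
  ┃          │ ░░                     ┃    
  ┃          │░░                      ┃    
  ┃          │                        ┃    
  ┃          │                        ┃    
  ┃          │                        ┃    
  ┃          │Score:                  ┃    
  ┃          │0                       ┃    
  ┃          │                        ┃    
  ┃          │                        ┃    
  ┃          │                        ┃    
  ┃          │                        ┃    
  ┃          │                        ┃    


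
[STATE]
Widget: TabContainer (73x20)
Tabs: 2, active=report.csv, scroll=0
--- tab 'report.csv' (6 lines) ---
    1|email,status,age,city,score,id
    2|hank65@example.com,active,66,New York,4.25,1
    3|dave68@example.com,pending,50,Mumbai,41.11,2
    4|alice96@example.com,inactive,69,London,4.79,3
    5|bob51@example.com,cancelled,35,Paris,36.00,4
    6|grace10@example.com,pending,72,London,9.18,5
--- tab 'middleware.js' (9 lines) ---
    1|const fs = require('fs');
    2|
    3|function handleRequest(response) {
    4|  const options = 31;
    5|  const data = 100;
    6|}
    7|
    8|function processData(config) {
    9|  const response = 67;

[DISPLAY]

[report.csv]│ middleware.js                                              
─────────────────────────────────────────────────────────────────────────
email,status,age,city,score,id                                           
hank65@example.com,active,66,New York,4.25,1                             
dave68@example.com,pending,50,Mumbai,41.11,2                             
alice96@example.com,inactive,69,London,4.79,3                            
bob51@example.com,cancelled,35,Paris,36.00,4                             
grace10@example.com,pending,72,London,9.18,5                             
                                                                         
                                                                         
                                                                         
                                                                         
                                                                         
                                                                         
                                                                         
                                                                         
                                                                         
                                                                         
                                                                         
                                                                         


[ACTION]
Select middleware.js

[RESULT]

 report.csv │[middleware.js]                                             
─────────────────────────────────────────────────────────────────────────
const fs = require('fs');                                                
                                                                         
function handleRequest(response) {                                       
  const options = 31;                                                    
  const data = 100;                                                      
}                                                                        
                                                                         
function processData(config) {                                           
  const response = 67;                                                   
                                                                         
                                                                         
                                                                         
                                                                         
                                                                         
                                                                         
                                                                         
                                                                         
                                                                         


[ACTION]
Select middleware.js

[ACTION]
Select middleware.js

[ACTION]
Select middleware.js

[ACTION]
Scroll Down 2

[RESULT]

 report.csv │[middleware.js]                                             
─────────────────────────────────────────────────────────────────────────
function handleRequest(response) {                                       
  const options = 31;                                                    
  const data = 100;                                                      
}                                                                        
                                                                         
function processData(config) {                                           
  const response = 67;                                                   
                                                                         
                                                                         
                                                                         
                                                                         
                                                                         
                                                                         
                                                                         
                                                                         
                                                                         
                                                                         
                                                                         


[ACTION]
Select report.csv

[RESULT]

[report.csv]│ middleware.js                                              
─────────────────────────────────────────────────────────────────────────
email,status,age,city,score,id                                           
hank65@example.com,active,66,New York,4.25,1                             
dave68@example.com,pending,50,Mumbai,41.11,2                             
alice96@example.com,inactive,69,London,4.79,3                            
bob51@example.com,cancelled,35,Paris,36.00,4                             
grace10@example.com,pending,72,London,9.18,5                             
                                                                         
                                                                         
                                                                         
                                                                         
                                                                         
                                                                         
                                                                         
                                                                         
                                                                         
                                                                         
                                                                         
                                                                         


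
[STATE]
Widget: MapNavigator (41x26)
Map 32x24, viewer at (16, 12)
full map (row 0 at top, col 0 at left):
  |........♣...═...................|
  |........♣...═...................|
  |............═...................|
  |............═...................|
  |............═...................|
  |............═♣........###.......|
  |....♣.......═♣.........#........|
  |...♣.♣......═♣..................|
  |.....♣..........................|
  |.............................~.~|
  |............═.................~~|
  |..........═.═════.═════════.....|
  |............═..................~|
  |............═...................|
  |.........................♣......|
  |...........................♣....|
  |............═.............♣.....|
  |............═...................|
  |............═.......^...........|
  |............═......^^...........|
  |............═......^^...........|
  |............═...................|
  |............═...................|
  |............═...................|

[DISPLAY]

                                         
    ........♣...═...................     
    ........♣...═...................     
    ............═...................     
    ............═...................     
    ............═...................     
    ............═♣........###.......     
    ....♣.......═♣.........#........     
    ...♣.♣......═♣..................     
    .....♣..........................     
    .............................~.~     
    ............═.................~~     
    ..........═.═════.═════════.....     
    ............═...@..............~     
    ............═...................     
    .........................♣......     
    ...........................♣....     
    ............═.............♣.....     
    ............═...................     
    ............═.......^...........     
    ............═......^^...........     
    ............═......^^...........     
    ............═...................     
    ............═...................     
    ............═...................     
                                         


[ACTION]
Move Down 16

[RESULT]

    ............═.................~~     
    ..........═.═════.═════════.....     
    ............═..................~     
    ............═...................     
    .........................♣......     
    ...........................♣....     
    ............═.............♣.....     
    ............═...................     
    ............═.......^...........     
    ............═......^^...........     
    ............═......^^...........     
    ............═...................     
    ............═...................     
    ............═...@...............     
                                         
                                         
                                         
                                         
                                         
                                         
                                         
                                         
                                         
                                         
                                         
                                         


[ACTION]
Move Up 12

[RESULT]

                                         
                                         
    ........♣...═...................     
    ........♣...═...................     
    ............═...................     
    ............═...................     
    ............═...................     
    ............═♣........###.......     
    ....♣.......═♣.........#........     
    ...♣.♣......═♣..................     
    .....♣..........................     
    .............................~.~     
    ............═.................~~     
    ..........═.════@.═════════.....     
    ............═..................~     
    ............═...................     
    .........................♣......     
    ...........................♣....     
    ............═.............♣.....     
    ............═...................     
    ............═.......^...........     
    ............═......^^...........     
    ............═......^^...........     
    ............═...................     
    ............═...................     
    ............═...................     


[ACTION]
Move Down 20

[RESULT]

    ............═.................~~     
    ..........═.═════.═════════.....     
    ............═..................~     
    ............═...................     
    .........................♣......     
    ...........................♣....     
    ............═.............♣.....     
    ............═...................     
    ............═.......^...........     
    ............═......^^...........     
    ............═......^^...........     
    ............═...................     
    ............═...................     
    ............═...@...............     
                                         
                                         
                                         
                                         
                                         
                                         
                                         
                                         
                                         
                                         
                                         
                                         


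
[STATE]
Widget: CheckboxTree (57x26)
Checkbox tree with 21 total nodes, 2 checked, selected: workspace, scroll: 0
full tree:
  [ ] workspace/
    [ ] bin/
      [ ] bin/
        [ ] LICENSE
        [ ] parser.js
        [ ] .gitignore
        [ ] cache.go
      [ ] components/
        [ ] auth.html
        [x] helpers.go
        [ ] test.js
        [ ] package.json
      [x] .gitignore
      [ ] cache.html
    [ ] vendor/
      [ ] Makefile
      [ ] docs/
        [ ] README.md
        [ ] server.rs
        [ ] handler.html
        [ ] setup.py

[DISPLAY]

>[-] workspace/                                          
   [-] bin/                                              
     [ ] bin/                                            
       [ ] LICENSE                                       
       [ ] parser.js                                     
       [ ] .gitignore                                    
       [ ] cache.go                                      
     [-] components/                                     
       [ ] auth.html                                     
       [x] helpers.go                                    
       [ ] test.js                                       
       [ ] package.json                                  
     [x] .gitignore                                      
     [ ] cache.html                                      
   [ ] vendor/                                           
     [ ] Makefile                                        
     [ ] docs/                                           
       [ ] README.md                                     
       [ ] server.rs                                     
       [ ] handler.html                                  
       [ ] setup.py                                      
                                                         
                                                         
                                                         
                                                         
                                                         


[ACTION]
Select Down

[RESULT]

 [-] workspace/                                          
>  [-] bin/                                              
     [ ] bin/                                            
       [ ] LICENSE                                       
       [ ] parser.js                                     
       [ ] .gitignore                                    
       [ ] cache.go                                      
     [-] components/                                     
       [ ] auth.html                                     
       [x] helpers.go                                    
       [ ] test.js                                       
       [ ] package.json                                  
     [x] .gitignore                                      
     [ ] cache.html                                      
   [ ] vendor/                                           
     [ ] Makefile                                        
     [ ] docs/                                           
       [ ] README.md                                     
       [ ] server.rs                                     
       [ ] handler.html                                  
       [ ] setup.py                                      
                                                         
                                                         
                                                         
                                                         
                                                         


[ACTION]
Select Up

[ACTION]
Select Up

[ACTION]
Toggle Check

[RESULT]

>[x] workspace/                                          
   [x] bin/                                              
     [x] bin/                                            
       [x] LICENSE                                       
       [x] parser.js                                     
       [x] .gitignore                                    
       [x] cache.go                                      
     [x] components/                                     
       [x] auth.html                                     
       [x] helpers.go                                    
       [x] test.js                                       
       [x] package.json                                  
     [x] .gitignore                                      
     [x] cache.html                                      
   [x] vendor/                                           
     [x] Makefile                                        
     [x] docs/                                           
       [x] README.md                                     
       [x] server.rs                                     
       [x] handler.html                                  
       [x] setup.py                                      
                                                         
                                                         
                                                         
                                                         
                                                         


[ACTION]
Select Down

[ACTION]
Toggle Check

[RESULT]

 [-] workspace/                                          
>  [ ] bin/                                              
     [ ] bin/                                            
       [ ] LICENSE                                       
       [ ] parser.js                                     
       [ ] .gitignore                                    
       [ ] cache.go                                      
     [ ] components/                                     
       [ ] auth.html                                     
       [ ] helpers.go                                    
       [ ] test.js                                       
       [ ] package.json                                  
     [ ] .gitignore                                      
     [ ] cache.html                                      
   [x] vendor/                                           
     [x] Makefile                                        
     [x] docs/                                           
       [x] README.md                                     
       [x] server.rs                                     
       [x] handler.html                                  
       [x] setup.py                                      
                                                         
                                                         
                                                         
                                                         
                                                         


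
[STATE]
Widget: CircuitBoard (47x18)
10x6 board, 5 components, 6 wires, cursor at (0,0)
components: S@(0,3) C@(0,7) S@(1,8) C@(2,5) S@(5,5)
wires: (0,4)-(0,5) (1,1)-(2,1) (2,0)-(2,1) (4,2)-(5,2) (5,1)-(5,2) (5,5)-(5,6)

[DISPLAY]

   0 1 2 3 4 5 6 7 8 9                         
0  [.]          S   · ─ ·       C              
                                               
1       ·                           S          
        │                                      
2   · ─ ·               C                      
                                               
3                                              
                                               
4           ·                                  
            │                                  
5       · ─ ·           S ─ ·                  
Cursor: (0,0)                                  
                                               
                                               
                                               
                                               
                                               


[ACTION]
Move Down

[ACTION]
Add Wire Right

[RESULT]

   0 1 2 3 4 5 6 7 8 9                         
0               S   · ─ ·       C              
                                               
1  [.]─ ·                           S          
        │                                      
2   · ─ ·               C                      
                                               
3                                              
                                               
4           ·                                  
            │                                  
5       · ─ ·           S ─ ·                  
Cursor: (1,0)                                  
                                               
                                               
                                               
                                               
                                               


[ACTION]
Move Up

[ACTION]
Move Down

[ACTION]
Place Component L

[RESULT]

   0 1 2 3 4 5 6 7 8 9                         
0               S   · ─ ·       C              
                                               
1  [L]─ ·                           S          
        │                                      
2   · ─ ·               C                      
                                               
3                                              
                                               
4           ·                                  
            │                                  
5       · ─ ·           S ─ ·                  
Cursor: (1,0)                                  
                                               
                                               
                                               
                                               
                                               


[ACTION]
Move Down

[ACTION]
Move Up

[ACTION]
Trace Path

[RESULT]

   0 1 2 3 4 5 6 7 8 9                         
0               S   · ─ ·       C              
                                               
1  [L]─ ·                           S          
        │                                      
2   · ─ ·               C                      
                                               
3                                              
                                               
4           ·                                  
            │                                  
5       · ─ ·           S ─ ·                  
Cursor: (1,0)  Trace: L (1 nodes)              
                                               
                                               
                                               
                                               
                                               


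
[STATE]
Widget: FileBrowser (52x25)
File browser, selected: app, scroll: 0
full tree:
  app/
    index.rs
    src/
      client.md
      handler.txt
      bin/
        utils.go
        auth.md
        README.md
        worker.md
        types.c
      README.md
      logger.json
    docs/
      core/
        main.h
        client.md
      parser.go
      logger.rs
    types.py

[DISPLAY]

> [-] app/                                          
    index.rs                                        
    [+] src/                                        
    [+] docs/                                       
    types.py                                        
                                                    
                                                    
                                                    
                                                    
                                                    
                                                    
                                                    
                                                    
                                                    
                                                    
                                                    
                                                    
                                                    
                                                    
                                                    
                                                    
                                                    
                                                    
                                                    
                                                    


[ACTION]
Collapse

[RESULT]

> [+] app/                                          
                                                    
                                                    
                                                    
                                                    
                                                    
                                                    
                                                    
                                                    
                                                    
                                                    
                                                    
                                                    
                                                    
                                                    
                                                    
                                                    
                                                    
                                                    
                                                    
                                                    
                                                    
                                                    
                                                    
                                                    


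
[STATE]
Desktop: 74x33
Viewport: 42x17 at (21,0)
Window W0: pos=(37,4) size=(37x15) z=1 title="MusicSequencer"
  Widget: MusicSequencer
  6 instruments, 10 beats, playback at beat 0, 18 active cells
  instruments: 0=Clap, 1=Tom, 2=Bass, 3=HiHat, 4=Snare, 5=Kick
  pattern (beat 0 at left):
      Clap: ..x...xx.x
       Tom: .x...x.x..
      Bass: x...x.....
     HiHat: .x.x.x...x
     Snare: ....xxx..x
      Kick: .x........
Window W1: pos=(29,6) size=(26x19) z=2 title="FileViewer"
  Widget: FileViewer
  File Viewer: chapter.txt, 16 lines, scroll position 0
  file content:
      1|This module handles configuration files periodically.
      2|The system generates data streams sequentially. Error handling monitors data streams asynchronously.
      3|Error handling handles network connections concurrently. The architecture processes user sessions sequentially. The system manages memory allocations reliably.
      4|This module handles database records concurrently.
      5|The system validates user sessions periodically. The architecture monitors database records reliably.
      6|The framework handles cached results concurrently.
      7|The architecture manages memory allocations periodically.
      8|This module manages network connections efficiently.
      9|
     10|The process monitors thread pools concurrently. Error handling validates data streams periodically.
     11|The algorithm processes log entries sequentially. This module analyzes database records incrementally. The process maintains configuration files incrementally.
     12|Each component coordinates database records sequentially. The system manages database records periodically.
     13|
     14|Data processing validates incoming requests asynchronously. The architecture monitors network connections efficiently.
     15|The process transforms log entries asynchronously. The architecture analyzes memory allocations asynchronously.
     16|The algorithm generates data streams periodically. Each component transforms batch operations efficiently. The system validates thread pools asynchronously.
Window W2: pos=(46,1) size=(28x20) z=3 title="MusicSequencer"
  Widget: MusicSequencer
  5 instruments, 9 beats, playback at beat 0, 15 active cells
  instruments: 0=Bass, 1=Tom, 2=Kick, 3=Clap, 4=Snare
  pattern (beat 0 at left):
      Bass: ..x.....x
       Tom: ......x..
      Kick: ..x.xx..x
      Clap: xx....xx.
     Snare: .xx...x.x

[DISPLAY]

                                          
                         ┏━━━━━━━━━━━━━━━━
                         ┃ MusicSequencer 
                         ┠────────────────
                ┏━━━━━━━━┃      ▼12345678 
                ┃ MusicSe┃  Bass··█·····█ 
        ┏━━━━━━━━━━━━━━━━┃   Tom······█·· 
        ┃ FileViewer     ┃  Kick··█·██··█ 
        ┠────────────────┃  Clap██····██· 
        ┃This module hand┃ Snare·██···█·█ 
        ┃The system gener┃                
        ┃Error handling h┃                
        ┃This module hand┃                
        ┃The system valid┃                
        ┃The framework ha┃                
        ┃The architecture┃                
        ┃This module mana┃                


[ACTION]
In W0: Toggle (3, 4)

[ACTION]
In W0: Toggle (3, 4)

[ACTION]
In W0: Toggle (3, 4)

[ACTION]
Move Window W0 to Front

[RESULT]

                                          
                         ┏━━━━━━━━━━━━━━━━
                         ┃ MusicSequencer 
                         ┠────────────────
                ┏━━━━━━━━━━━━━━━━━━━━━━━━━
                ┃ MusicSequencer          
        ┏━━━━━━━┠─────────────────────────
        ┃ FileVi┃      ▼123456789         
        ┠───────┃  Clap··█···██·█         
        ┃This mo┃   Tom·█···█·█··         
        ┃The sys┃  Bass█···█·····         
        ┃Error h┃ HiHat·█·███···█         
        ┃This mo┃ Snare····███··█         
        ┃The sys┃  Kick·█········         
        ┃The fra┃                         
        ┃The arc┃                         
        ┃This mo┃                         


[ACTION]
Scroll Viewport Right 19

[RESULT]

                                          
              ┏━━━━━━━━━━━━━━━━━━━━━━━━━━┓
              ┃ MusicSequencer           ┃
              ┠──────────────────────────┨
     ┏━━━━━━━━━━━━━━━━━━━━━━━━━━━━━━━━━━━┓
     ┃ MusicSequencer                    ┃
━━━━━┠───────────────────────────────────┨
ileVi┃      ▼123456789                   ┃
─────┃  Clap··█···██·█                   ┃
is mo┃   Tom·█···█·█··                   ┃
e sys┃  Bass█···█·····                   ┃
ror h┃ HiHat·█·███···█                   ┃
is mo┃ Snare····███··█                   ┃
e sys┃  Kick·█········                   ┃
e fra┃                                   ┃
e arc┃                                   ┃
is mo┃                                   ┃


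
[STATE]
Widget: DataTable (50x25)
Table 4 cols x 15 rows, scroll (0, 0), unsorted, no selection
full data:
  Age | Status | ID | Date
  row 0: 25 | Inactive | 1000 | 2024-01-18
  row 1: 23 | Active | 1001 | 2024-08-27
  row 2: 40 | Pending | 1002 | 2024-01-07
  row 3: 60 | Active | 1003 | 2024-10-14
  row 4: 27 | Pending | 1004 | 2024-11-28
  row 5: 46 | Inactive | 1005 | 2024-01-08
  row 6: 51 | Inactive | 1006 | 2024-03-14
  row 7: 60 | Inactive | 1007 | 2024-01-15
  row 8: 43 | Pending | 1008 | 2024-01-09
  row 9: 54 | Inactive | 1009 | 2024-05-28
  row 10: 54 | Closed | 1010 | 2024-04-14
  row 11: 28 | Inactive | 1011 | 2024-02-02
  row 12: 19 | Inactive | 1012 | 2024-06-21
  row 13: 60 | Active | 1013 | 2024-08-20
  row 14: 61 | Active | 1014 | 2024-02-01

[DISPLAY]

Age│Status  │ID  │Date                            
───┼────────┼────┼──────────                      
25 │Inactive│1000│2024-01-18                      
23 │Active  │1001│2024-08-27                      
40 │Pending │1002│2024-01-07                      
60 │Active  │1003│2024-10-14                      
27 │Pending │1004│2024-11-28                      
46 │Inactive│1005│2024-01-08                      
51 │Inactive│1006│2024-03-14                      
60 │Inactive│1007│2024-01-15                      
43 │Pending │1008│2024-01-09                      
54 │Inactive│1009│2024-05-28                      
54 │Closed  │1010│2024-04-14                      
28 │Inactive│1011│2024-02-02                      
19 │Inactive│1012│2024-06-21                      
60 │Active  │1013│2024-08-20                      
61 │Active  │1014│2024-02-01                      
                                                  
                                                  
                                                  
                                                  
                                                  
                                                  
                                                  
                                                  


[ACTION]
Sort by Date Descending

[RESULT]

Age│Status  │ID  │Date     ▼                      
───┼────────┼────┼──────────                      
27 │Pending │1004│2024-11-28                      
60 │Active  │1003│2024-10-14                      
23 │Active  │1001│2024-08-27                      
60 │Active  │1013│2024-08-20                      
19 │Inactive│1012│2024-06-21                      
54 │Inactive│1009│2024-05-28                      
54 │Closed  │1010│2024-04-14                      
51 │Inactive│1006│2024-03-14                      
28 │Inactive│1011│2024-02-02                      
61 │Active  │1014│2024-02-01                      
25 │Inactive│1000│2024-01-18                      
60 │Inactive│1007│2024-01-15                      
43 │Pending │1008│2024-01-09                      
46 │Inactive│1005│2024-01-08                      
40 │Pending │1002│2024-01-07                      
                                                  
                                                  
                                                  
                                                  
                                                  
                                                  
                                                  
                                                  


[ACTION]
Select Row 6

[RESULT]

Age│Status  │ID  │Date     ▼                      
───┼────────┼────┼──────────                      
27 │Pending │1004│2024-11-28                      
60 │Active  │1003│2024-10-14                      
23 │Active  │1001│2024-08-27                      
60 │Active  │1013│2024-08-20                      
19 │Inactive│1012│2024-06-21                      
54 │Inactive│1009│2024-05-28                      
>4 │Closed  │1010│2024-04-14                      
51 │Inactive│1006│2024-03-14                      
28 │Inactive│1011│2024-02-02                      
61 │Active  │1014│2024-02-01                      
25 │Inactive│1000│2024-01-18                      
60 │Inactive│1007│2024-01-15                      
43 │Pending │1008│2024-01-09                      
46 │Inactive│1005│2024-01-08                      
40 │Pending │1002│2024-01-07                      
                                                  
                                                  
                                                  
                                                  
                                                  
                                                  
                                                  
                                                  


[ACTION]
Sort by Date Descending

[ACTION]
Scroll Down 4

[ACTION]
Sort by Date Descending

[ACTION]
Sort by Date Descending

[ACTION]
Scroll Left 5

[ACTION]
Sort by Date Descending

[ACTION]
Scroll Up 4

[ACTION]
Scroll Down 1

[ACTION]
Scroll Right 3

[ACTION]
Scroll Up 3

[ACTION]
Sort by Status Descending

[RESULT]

Age│Status ▼│ID  │Date                            
───┼────────┼────┼──────────                      
27 │Pending │1004│2024-11-28                      
43 │Pending │1008│2024-01-09                      
40 │Pending │1002│2024-01-07                      
19 │Inactive│1012│2024-06-21                      
54 │Inactive│1009│2024-05-28                      
51 │Inactive│1006│2024-03-14                      
>8 │Inactive│1011│2024-02-02                      
25 │Inactive│1000│2024-01-18                      
60 │Inactive│1007│2024-01-15                      
46 │Inactive│1005│2024-01-08                      
54 │Closed  │1010│2024-04-14                      
60 │Active  │1003│2024-10-14                      
23 │Active  │1001│2024-08-27                      
60 │Active  │1013│2024-08-20                      
61 │Active  │1014│2024-02-01                      
                                                  
                                                  
                                                  
                                                  
                                                  
                                                  
                                                  
                                                  
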